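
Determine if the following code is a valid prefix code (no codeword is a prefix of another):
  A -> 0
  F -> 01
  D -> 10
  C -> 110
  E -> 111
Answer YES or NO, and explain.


Checking each pair (does one codeword prefix another?):
  A='0' vs F='01': prefix -- VIOLATION

NO -- this is NOT a valid prefix code. A (0) is a prefix of F (01).


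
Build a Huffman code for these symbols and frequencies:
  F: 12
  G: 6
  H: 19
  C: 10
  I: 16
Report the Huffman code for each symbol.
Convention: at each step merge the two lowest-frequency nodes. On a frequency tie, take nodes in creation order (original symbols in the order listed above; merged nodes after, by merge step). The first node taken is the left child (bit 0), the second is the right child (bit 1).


Huffman tree construction:
Step 1: Merge G(6) + C(10) = 16
Step 2: Merge F(12) + I(16) = 28
Step 3: Merge (G+C)(16) + H(19) = 35
Step 4: Merge (F+I)(28) + ((G+C)+H)(35) = 63
Read each symbol's code off the tree from the root (left child = 0, right child = 1).

Codes:
  F: 00 (length 2)
  G: 100 (length 3)
  H: 11 (length 2)
  C: 101 (length 3)
  I: 01 (length 2)
Average code length: 142/63 = 2.2540 bits/symbol


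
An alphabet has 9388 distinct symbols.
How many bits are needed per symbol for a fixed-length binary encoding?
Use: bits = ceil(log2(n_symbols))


log2(9388) = 13.1966
Bracket: 2^13 = 8192 < 9388 <= 2^14 = 16384
So ceil(log2(9388)) = 14

bits = ceil(log2(9388)) = ceil(13.1966) = 14 bits


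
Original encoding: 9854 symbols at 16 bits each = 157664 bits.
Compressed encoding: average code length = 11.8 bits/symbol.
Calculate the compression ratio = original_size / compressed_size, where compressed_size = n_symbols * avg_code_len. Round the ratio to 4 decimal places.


original_size = n_symbols * orig_bits = 9854 * 16 = 157664 bits
compressed_size = n_symbols * avg_code_len = 9854 * 11.8 = 116277.2 bits
ratio = original_size / compressed_size = 157664 / 116277.2 = 1.3559

Compression ratio = 1.3559


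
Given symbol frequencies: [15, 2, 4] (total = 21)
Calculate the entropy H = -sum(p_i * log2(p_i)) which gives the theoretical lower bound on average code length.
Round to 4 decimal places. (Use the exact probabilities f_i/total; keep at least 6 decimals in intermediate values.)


Per-symbol terms -p_i * log2(p_i) with p_i = f_i/21:
  p = 15/21 = 0.714286: log2(p) = -0.485427, -p*log2(p) = 0.346733
  p = 2/21 = 0.095238: log2(p) = -3.392317, -p*log2(p) = 0.323078
  p = 4/21 = 0.190476: log2(p) = -2.392317, -p*log2(p) = 0.455680
H = 0.346733 + 0.323078 + 0.455680 = 1.125491

H = 1.1255 bits/symbol


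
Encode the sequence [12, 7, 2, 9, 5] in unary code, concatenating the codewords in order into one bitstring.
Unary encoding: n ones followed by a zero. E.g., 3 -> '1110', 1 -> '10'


Encode each number as n ones followed by a terminating 0:
  12 -> 1111111111110 (13 bits)
  7 -> 11111110 (8 bits)
  2 -> 110 (3 bits)
  9 -> 1111111110 (10 bits)
  5 -> 111110 (6 bits)
Total length = 13 + 8 + 3 + 10 + 6 = 40 bits.

Unary([12, 7, 2, 9, 5]) = 1111111111110111111101101111111110111110 (40 bits)


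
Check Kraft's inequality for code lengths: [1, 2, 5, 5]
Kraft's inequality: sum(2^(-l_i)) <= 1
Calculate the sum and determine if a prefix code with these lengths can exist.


Sum = 2^(-1) + 2^(-2) + 2^(-5) + 2^(-5)
    = 0.5 + 0.25 + 0.03125 + 0.03125
    = 26/32 = 0.8125
Since 0.8125 <= 1, Kraft's inequality IS satisfied.
A prefix code with these lengths CAN exist.

Kraft sum = 0.8125. Satisfied.


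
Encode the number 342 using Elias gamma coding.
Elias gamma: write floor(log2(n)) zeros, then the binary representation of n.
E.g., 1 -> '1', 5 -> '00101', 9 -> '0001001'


num_bits = floor(log2(342)) + 1 = 9
leading_zeros = num_bits - 1 = 8
binary(342) = 101010110

Elias gamma(342) = '00000000' + '101010110' = 00000000101010110 (17 bits)


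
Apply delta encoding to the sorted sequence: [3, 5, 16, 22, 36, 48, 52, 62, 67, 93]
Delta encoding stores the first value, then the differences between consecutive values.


First value: 3
Deltas:
  5 - 3 = 2
  16 - 5 = 11
  22 - 16 = 6
  36 - 22 = 14
  48 - 36 = 12
  52 - 48 = 4
  62 - 52 = 10
  67 - 62 = 5
  93 - 67 = 26


Delta encoded: [3, 2, 11, 6, 14, 12, 4, 10, 5, 26]


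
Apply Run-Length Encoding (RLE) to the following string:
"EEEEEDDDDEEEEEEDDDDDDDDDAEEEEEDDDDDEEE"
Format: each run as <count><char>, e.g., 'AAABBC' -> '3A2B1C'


Scanning runs left to right:
  i=0: run of 'E' x 5 -> '5E'
  i=5: run of 'D' x 4 -> '4D'
  i=9: run of 'E' x 6 -> '6E'
  i=15: run of 'D' x 9 -> '9D'
  i=24: run of 'A' x 1 -> '1A'
  i=25: run of 'E' x 5 -> '5E'
  i=30: run of 'D' x 5 -> '5D'
  i=35: run of 'E' x 3 -> '3E'

RLE = 5E4D6E9D1A5E5D3E


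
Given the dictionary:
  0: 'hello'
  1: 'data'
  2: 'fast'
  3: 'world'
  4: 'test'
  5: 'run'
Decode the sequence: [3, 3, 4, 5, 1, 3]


Look up each index in the dictionary:
  3 -> 'world'
  3 -> 'world'
  4 -> 'test'
  5 -> 'run'
  1 -> 'data'
  3 -> 'world'

Decoded: "world world test run data world"


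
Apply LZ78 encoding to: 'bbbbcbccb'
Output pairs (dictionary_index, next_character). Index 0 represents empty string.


LZ78 encoding steps:
Dictionary: {0: ''}
Step 1: w='' (idx 0), next='b' -> output (0, 'b'), add 'b' as idx 1
Step 2: w='b' (idx 1), next='b' -> output (1, 'b'), add 'bb' as idx 2
Step 3: w='b' (idx 1), next='c' -> output (1, 'c'), add 'bc' as idx 3
Step 4: w='bc' (idx 3), next='c' -> output (3, 'c'), add 'bcc' as idx 4
Step 5: w='b' (idx 1), end of input -> output (1, '')


Encoded: [(0, 'b'), (1, 'b'), (1, 'c'), (3, 'c'), (1, '')]


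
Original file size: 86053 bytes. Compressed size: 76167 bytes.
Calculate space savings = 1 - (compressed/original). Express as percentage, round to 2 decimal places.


ratio = compressed/original = 76167/86053 = 0.885117
savings = 1 - ratio = 1 - 0.885117 = 0.114883
as a percentage: 0.114883 * 100 = 11.49%

Space savings = 1 - 76167/86053 = 11.49%


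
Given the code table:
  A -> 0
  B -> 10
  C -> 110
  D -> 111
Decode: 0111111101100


Decoding:
0 -> A
111 -> D
111 -> D
10 -> B
110 -> C
0 -> A


Result: ADDBCA


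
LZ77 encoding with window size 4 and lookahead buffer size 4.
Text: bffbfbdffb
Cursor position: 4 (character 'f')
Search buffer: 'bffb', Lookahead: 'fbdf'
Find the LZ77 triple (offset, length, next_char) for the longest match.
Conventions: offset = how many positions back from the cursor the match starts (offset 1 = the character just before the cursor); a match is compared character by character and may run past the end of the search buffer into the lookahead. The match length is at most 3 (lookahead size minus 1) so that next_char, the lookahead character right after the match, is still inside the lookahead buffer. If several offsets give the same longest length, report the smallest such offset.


Try each offset into the search buffer:
  offset=1 (pos 3, char 'b'): match length 0
  offset=2 (pos 2, char 'f'): match length 2
  offset=3 (pos 1, char 'f'): match length 1
  offset=4 (pos 0, char 'b'): match length 0
Longest match has length 2 at offset 2.
next_char = character at position 4 + 2 = 6 -> 'd'

Best match: offset=2, length=2 (matching 'fb' starting at position 2)
LZ77 triple: (2, 2, 'd')


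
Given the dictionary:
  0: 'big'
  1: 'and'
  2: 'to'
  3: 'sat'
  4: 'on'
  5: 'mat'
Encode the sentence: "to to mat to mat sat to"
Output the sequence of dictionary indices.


Look up each word in the dictionary:
  'to' -> 2
  'to' -> 2
  'mat' -> 5
  'to' -> 2
  'mat' -> 5
  'sat' -> 3
  'to' -> 2

Encoded: [2, 2, 5, 2, 5, 3, 2]


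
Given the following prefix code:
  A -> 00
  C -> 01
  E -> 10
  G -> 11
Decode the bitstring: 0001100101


Decoding step by step:
Bits 00 -> A
Bits 01 -> C
Bits 10 -> E
Bits 01 -> C
Bits 01 -> C


Decoded message: ACECC


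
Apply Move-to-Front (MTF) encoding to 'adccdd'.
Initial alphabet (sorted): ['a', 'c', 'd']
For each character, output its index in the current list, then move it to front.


MTF encoding:
'a': index 0 in ['a', 'c', 'd'] -> ['a', 'c', 'd']
'd': index 2 in ['a', 'c', 'd'] -> ['d', 'a', 'c']
'c': index 2 in ['d', 'a', 'c'] -> ['c', 'd', 'a']
'c': index 0 in ['c', 'd', 'a'] -> ['c', 'd', 'a']
'd': index 1 in ['c', 'd', 'a'] -> ['d', 'c', 'a']
'd': index 0 in ['d', 'c', 'a'] -> ['d', 'c', 'a']


Output: [0, 2, 2, 0, 1, 0]


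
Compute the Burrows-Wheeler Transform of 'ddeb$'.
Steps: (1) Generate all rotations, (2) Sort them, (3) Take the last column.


Rotations (sorted):
  0: $ddeb -> last char: b
  1: b$dde -> last char: e
  2: ddeb$ -> last char: $
  3: deb$d -> last char: d
  4: eb$dd -> last char: d


BWT = be$dd


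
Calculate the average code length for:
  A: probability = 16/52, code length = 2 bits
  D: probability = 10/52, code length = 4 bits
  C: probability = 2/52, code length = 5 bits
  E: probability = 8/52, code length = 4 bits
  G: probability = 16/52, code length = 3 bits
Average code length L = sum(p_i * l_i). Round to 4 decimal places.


Weighted contributions p_i * l_i:
  A: (16/52) * 2 = 32/52
  D: (10/52) * 4 = 40/52
  C: (2/52) * 5 = 10/52
  E: (8/52) * 4 = 32/52
  G: (16/52) * 3 = 48/52
Sum = (32 + 40 + 10 + 32 + 48)/52 = 162/52

L = 162/52 = 3.1154 bits/symbol


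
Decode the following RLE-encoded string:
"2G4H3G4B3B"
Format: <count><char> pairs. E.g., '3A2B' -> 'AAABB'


Expanding each <count><char> pair:
  2G -> 'GG'
  4H -> 'HHHH'
  3G -> 'GGG'
  4B -> 'BBBB'
  3B -> 'BBB'

Decoded = GGHHHHGGGBBBBBBB


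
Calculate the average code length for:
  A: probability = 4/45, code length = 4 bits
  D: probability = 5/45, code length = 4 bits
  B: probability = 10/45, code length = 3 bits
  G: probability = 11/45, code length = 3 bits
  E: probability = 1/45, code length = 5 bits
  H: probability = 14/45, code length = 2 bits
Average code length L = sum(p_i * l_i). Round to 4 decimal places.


Weighted contributions p_i * l_i:
  A: (4/45) * 4 = 16/45
  D: (5/45) * 4 = 20/45
  B: (10/45) * 3 = 30/45
  G: (11/45) * 3 = 33/45
  E: (1/45) * 5 = 5/45
  H: (14/45) * 2 = 28/45
Sum = (16 + 20 + 30 + 33 + 5 + 28)/45 = 132/45

L = 132/45 = 2.9333 bits/symbol


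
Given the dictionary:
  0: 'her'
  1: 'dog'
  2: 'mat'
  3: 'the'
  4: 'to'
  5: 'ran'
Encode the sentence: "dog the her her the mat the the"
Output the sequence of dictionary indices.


Look up each word in the dictionary:
  'dog' -> 1
  'the' -> 3
  'her' -> 0
  'her' -> 0
  'the' -> 3
  'mat' -> 2
  'the' -> 3
  'the' -> 3

Encoded: [1, 3, 0, 0, 3, 2, 3, 3]


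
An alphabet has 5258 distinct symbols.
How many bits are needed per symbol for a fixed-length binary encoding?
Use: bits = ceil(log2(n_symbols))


log2(5258) = 12.3603
Bracket: 2^12 = 4096 < 5258 <= 2^13 = 8192
So ceil(log2(5258)) = 13

bits = ceil(log2(5258)) = ceil(12.3603) = 13 bits


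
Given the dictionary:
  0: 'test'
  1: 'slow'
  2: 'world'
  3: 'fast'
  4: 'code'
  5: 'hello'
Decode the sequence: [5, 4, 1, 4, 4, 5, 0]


Look up each index in the dictionary:
  5 -> 'hello'
  4 -> 'code'
  1 -> 'slow'
  4 -> 'code'
  4 -> 'code'
  5 -> 'hello'
  0 -> 'test'

Decoded: "hello code slow code code hello test"


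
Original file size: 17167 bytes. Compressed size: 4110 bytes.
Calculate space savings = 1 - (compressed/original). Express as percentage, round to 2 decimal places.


ratio = compressed/original = 4110/17167 = 0.239413
savings = 1 - ratio = 1 - 0.239413 = 0.760587
as a percentage: 0.760587 * 100 = 76.06%

Space savings = 1 - 4110/17167 = 76.06%


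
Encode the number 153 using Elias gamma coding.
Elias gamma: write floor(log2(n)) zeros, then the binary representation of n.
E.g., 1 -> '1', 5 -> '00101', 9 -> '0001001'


num_bits = floor(log2(153)) + 1 = 8
leading_zeros = num_bits - 1 = 7
binary(153) = 10011001

Elias gamma(153) = '0000000' + '10011001' = 000000010011001 (15 bits)


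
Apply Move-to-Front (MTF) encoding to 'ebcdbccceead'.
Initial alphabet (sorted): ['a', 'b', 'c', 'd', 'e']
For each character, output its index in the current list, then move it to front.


MTF encoding:
'e': index 4 in ['a', 'b', 'c', 'd', 'e'] -> ['e', 'a', 'b', 'c', 'd']
'b': index 2 in ['e', 'a', 'b', 'c', 'd'] -> ['b', 'e', 'a', 'c', 'd']
'c': index 3 in ['b', 'e', 'a', 'c', 'd'] -> ['c', 'b', 'e', 'a', 'd']
'd': index 4 in ['c', 'b', 'e', 'a', 'd'] -> ['d', 'c', 'b', 'e', 'a']
'b': index 2 in ['d', 'c', 'b', 'e', 'a'] -> ['b', 'd', 'c', 'e', 'a']
'c': index 2 in ['b', 'd', 'c', 'e', 'a'] -> ['c', 'b', 'd', 'e', 'a']
'c': index 0 in ['c', 'b', 'd', 'e', 'a'] -> ['c', 'b', 'd', 'e', 'a']
'c': index 0 in ['c', 'b', 'd', 'e', 'a'] -> ['c', 'b', 'd', 'e', 'a']
'e': index 3 in ['c', 'b', 'd', 'e', 'a'] -> ['e', 'c', 'b', 'd', 'a']
'e': index 0 in ['e', 'c', 'b', 'd', 'a'] -> ['e', 'c', 'b', 'd', 'a']
'a': index 4 in ['e', 'c', 'b', 'd', 'a'] -> ['a', 'e', 'c', 'b', 'd']
'd': index 4 in ['a', 'e', 'c', 'b', 'd'] -> ['d', 'a', 'e', 'c', 'b']


Output: [4, 2, 3, 4, 2, 2, 0, 0, 3, 0, 4, 4]


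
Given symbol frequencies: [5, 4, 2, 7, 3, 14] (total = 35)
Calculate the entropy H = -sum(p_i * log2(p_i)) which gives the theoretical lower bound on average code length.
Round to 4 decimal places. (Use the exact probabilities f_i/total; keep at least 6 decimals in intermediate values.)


Per-symbol terms -p_i * log2(p_i) with p_i = f_i/35:
  p = 5/35 = 0.142857: log2(p) = -2.807355, -p*log2(p) = 0.401051
  p = 4/35 = 0.114286: log2(p) = -3.129283, -p*log2(p) = 0.357632
  p = 2/35 = 0.057143: log2(p) = -4.129283, -p*log2(p) = 0.235959
  p = 7/35 = 0.200000: log2(p) = -2.321928, -p*log2(p) = 0.464386
  p = 3/35 = 0.085714: log2(p) = -3.544321, -p*log2(p) = 0.303799
  p = 14/35 = 0.400000: log2(p) = -1.321928, -p*log2(p) = 0.528771
H = 0.401051 + 0.357632 + 0.235959 + 0.464386 + 0.303799 + 0.528771 = 2.291598

H = 2.2916 bits/symbol


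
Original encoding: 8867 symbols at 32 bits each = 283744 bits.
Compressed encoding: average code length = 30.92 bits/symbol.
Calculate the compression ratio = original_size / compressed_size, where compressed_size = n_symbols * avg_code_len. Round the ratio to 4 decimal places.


original_size = n_symbols * orig_bits = 8867 * 32 = 283744 bits
compressed_size = n_symbols * avg_code_len = 8867 * 30.92 = 274167.64 bits
ratio = original_size / compressed_size = 283744 / 274167.64 = 1.0349

Compression ratio = 1.0349


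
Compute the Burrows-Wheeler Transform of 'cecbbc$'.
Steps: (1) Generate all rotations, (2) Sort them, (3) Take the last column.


Rotations (sorted):
  0: $cecbbc -> last char: c
  1: bbc$cec -> last char: c
  2: bc$cecb -> last char: b
  3: c$cecbb -> last char: b
  4: cbbc$ce -> last char: e
  5: cecbbc$ -> last char: $
  6: ecbbc$c -> last char: c


BWT = ccbbe$c


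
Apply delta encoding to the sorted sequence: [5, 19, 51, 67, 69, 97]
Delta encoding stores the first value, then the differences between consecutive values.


First value: 5
Deltas:
  19 - 5 = 14
  51 - 19 = 32
  67 - 51 = 16
  69 - 67 = 2
  97 - 69 = 28


Delta encoded: [5, 14, 32, 16, 2, 28]


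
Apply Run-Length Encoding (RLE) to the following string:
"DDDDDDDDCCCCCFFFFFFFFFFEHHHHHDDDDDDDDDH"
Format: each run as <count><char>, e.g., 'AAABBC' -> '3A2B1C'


Scanning runs left to right:
  i=0: run of 'D' x 8 -> '8D'
  i=8: run of 'C' x 5 -> '5C'
  i=13: run of 'F' x 10 -> '10F'
  i=23: run of 'E' x 1 -> '1E'
  i=24: run of 'H' x 5 -> '5H'
  i=29: run of 'D' x 9 -> '9D'
  i=38: run of 'H' x 1 -> '1H'

RLE = 8D5C10F1E5H9D1H


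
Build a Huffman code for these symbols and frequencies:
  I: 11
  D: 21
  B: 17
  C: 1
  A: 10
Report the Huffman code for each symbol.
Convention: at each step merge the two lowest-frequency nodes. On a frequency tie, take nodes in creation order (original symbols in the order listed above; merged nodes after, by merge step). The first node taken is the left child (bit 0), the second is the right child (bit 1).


Huffman tree construction:
Step 1: Merge C(1) + A(10) = 11
Step 2: Merge I(11) + (C+A)(11) = 22
Step 3: Merge B(17) + D(21) = 38
Step 4: Merge (I+(C+A))(22) + (B+D)(38) = 60
Read each symbol's code off the tree from the root (left child = 0, right child = 1).

Codes:
  I: 00 (length 2)
  D: 11 (length 2)
  B: 10 (length 2)
  C: 010 (length 3)
  A: 011 (length 3)
Average code length: 131/60 = 2.1833 bits/symbol


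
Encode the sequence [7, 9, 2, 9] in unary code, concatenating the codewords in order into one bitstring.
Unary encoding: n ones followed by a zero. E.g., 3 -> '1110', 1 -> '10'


Encode each number as n ones followed by a terminating 0:
  7 -> 11111110 (8 bits)
  9 -> 1111111110 (10 bits)
  2 -> 110 (3 bits)
  9 -> 1111111110 (10 bits)
Total length = 8 + 10 + 3 + 10 = 31 bits.

Unary([7, 9, 2, 9]) = 1111111011111111101101111111110 (31 bits)


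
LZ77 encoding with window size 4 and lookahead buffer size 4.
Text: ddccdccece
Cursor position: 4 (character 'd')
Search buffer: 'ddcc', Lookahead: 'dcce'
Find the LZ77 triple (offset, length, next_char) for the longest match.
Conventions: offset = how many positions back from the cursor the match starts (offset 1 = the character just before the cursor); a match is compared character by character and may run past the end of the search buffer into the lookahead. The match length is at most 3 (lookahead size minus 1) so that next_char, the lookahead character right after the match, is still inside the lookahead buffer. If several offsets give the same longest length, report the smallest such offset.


Try each offset into the search buffer:
  offset=1 (pos 3, char 'c'): match length 0
  offset=2 (pos 2, char 'c'): match length 0
  offset=3 (pos 1, char 'd'): match length 3
  offset=4 (pos 0, char 'd'): match length 1
Longest match has length 3 at offset 3.
next_char = character at position 4 + 3 = 7 -> 'e'

Best match: offset=3, length=3 (matching 'dcc' starting at position 1)
LZ77 triple: (3, 3, 'e')


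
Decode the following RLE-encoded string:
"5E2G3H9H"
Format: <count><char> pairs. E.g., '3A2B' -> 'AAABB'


Expanding each <count><char> pair:
  5E -> 'EEEEE'
  2G -> 'GG'
  3H -> 'HHH'
  9H -> 'HHHHHHHHH'

Decoded = EEEEEGGHHHHHHHHHHHH


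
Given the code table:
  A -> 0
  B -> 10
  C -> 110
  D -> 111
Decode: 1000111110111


Decoding:
10 -> B
0 -> A
0 -> A
111 -> D
110 -> C
111 -> D


Result: BAADCD


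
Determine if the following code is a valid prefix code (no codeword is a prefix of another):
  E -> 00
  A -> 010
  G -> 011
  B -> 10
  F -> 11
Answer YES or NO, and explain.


Checking each pair (does one codeword prefix another?):
  E='00' vs A='010': no prefix
  E='00' vs G='011': no prefix
  E='00' vs B='10': no prefix
  E='00' vs F='11': no prefix
  A='010' vs E='00': no prefix
  A='010' vs G='011': no prefix
  A='010' vs B='10': no prefix
  A='010' vs F='11': no prefix
  G='011' vs E='00': no prefix
  G='011' vs A='010': no prefix
  G='011' vs B='10': no prefix
  G='011' vs F='11': no prefix
  B='10' vs E='00': no prefix
  B='10' vs A='010': no prefix
  B='10' vs G='011': no prefix
  B='10' vs F='11': no prefix
  F='11' vs E='00': no prefix
  F='11' vs A='010': no prefix
  F='11' vs G='011': no prefix
  F='11' vs B='10': no prefix
No violation found over all pairs.

YES -- this is a valid prefix code. No codeword is a prefix of any other codeword.


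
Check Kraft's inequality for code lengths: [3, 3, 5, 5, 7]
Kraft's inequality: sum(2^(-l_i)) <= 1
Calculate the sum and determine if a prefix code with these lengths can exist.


Sum = 2^(-3) + 2^(-3) + 2^(-5) + 2^(-5) + 2^(-7)
    = 0.125 + 0.125 + 0.03125 + 0.03125 + 0.0078125
    = 41/128 = 0.3203125
Since 0.3203125 <= 1, Kraft's inequality IS satisfied.
A prefix code with these lengths CAN exist.

Kraft sum = 0.3203125. Satisfied.


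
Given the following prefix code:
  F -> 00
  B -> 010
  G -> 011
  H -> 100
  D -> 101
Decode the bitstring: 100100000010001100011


Decoding step by step:
Bits 100 -> H
Bits 100 -> H
Bits 00 -> F
Bits 00 -> F
Bits 100 -> H
Bits 011 -> G
Bits 00 -> F
Bits 011 -> G


Decoded message: HHFFHGFG


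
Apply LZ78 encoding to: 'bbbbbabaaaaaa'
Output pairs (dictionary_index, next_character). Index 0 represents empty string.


LZ78 encoding steps:
Dictionary: {0: ''}
Step 1: w='' (idx 0), next='b' -> output (0, 'b'), add 'b' as idx 1
Step 2: w='b' (idx 1), next='b' -> output (1, 'b'), add 'bb' as idx 2
Step 3: w='bb' (idx 2), next='a' -> output (2, 'a'), add 'bba' as idx 3
Step 4: w='b' (idx 1), next='a' -> output (1, 'a'), add 'ba' as idx 4
Step 5: w='' (idx 0), next='a' -> output (0, 'a'), add 'a' as idx 5
Step 6: w='a' (idx 5), next='a' -> output (5, 'a'), add 'aa' as idx 6
Step 7: w='aa' (idx 6), end of input -> output (6, '')


Encoded: [(0, 'b'), (1, 'b'), (2, 'a'), (1, 'a'), (0, 'a'), (5, 'a'), (6, '')]


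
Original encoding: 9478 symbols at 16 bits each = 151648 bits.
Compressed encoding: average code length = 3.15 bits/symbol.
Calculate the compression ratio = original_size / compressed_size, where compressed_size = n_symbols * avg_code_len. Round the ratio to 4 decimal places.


original_size = n_symbols * orig_bits = 9478 * 16 = 151648 bits
compressed_size = n_symbols * avg_code_len = 9478 * 3.15 = 29855.7 bits
ratio = original_size / compressed_size = 151648 / 29855.7 = 5.0794

Compression ratio = 5.0794


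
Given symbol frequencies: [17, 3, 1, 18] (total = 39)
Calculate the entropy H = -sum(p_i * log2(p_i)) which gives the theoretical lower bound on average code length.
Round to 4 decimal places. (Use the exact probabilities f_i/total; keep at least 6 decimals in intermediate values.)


Per-symbol terms -p_i * log2(p_i) with p_i = f_i/39:
  p = 17/39 = 0.435897: log2(p) = -1.197939, -p*log2(p) = 0.522179
  p = 3/39 = 0.076923: log2(p) = -3.700440, -p*log2(p) = 0.284649
  p = 1/39 = 0.025641: log2(p) = -5.285402, -p*log2(p) = 0.135523
  p = 18/39 = 0.461538: log2(p) = -1.115477, -p*log2(p) = 0.514836
H = 0.522179 + 0.284649 + 0.135523 + 0.514836 = 1.457187

H = 1.4572 bits/symbol


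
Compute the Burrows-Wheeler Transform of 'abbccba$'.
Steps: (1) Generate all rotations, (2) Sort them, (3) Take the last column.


Rotations (sorted):
  0: $abbccba -> last char: a
  1: a$abbccb -> last char: b
  2: abbccba$ -> last char: $
  3: ba$abbcc -> last char: c
  4: bbccba$a -> last char: a
  5: bccba$ab -> last char: b
  6: cba$abbc -> last char: c
  7: ccba$abb -> last char: b


BWT = ab$cabcb


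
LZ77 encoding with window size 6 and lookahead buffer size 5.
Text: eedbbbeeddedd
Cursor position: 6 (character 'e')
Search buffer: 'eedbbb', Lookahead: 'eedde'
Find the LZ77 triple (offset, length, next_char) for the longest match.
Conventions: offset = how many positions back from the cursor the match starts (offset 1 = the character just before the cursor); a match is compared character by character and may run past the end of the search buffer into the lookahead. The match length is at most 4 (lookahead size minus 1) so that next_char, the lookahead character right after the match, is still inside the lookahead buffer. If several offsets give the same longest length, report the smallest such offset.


Try each offset into the search buffer:
  offset=1 (pos 5, char 'b'): match length 0
  offset=2 (pos 4, char 'b'): match length 0
  offset=3 (pos 3, char 'b'): match length 0
  offset=4 (pos 2, char 'd'): match length 0
  offset=5 (pos 1, char 'e'): match length 1
  offset=6 (pos 0, char 'e'): match length 3
Longest match has length 3 at offset 6.
next_char = character at position 6 + 3 = 9 -> 'd'

Best match: offset=6, length=3 (matching 'eed' starting at position 0)
LZ77 triple: (6, 3, 'd')


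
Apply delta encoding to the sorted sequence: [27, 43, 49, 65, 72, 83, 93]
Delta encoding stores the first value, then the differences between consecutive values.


First value: 27
Deltas:
  43 - 27 = 16
  49 - 43 = 6
  65 - 49 = 16
  72 - 65 = 7
  83 - 72 = 11
  93 - 83 = 10


Delta encoded: [27, 16, 6, 16, 7, 11, 10]


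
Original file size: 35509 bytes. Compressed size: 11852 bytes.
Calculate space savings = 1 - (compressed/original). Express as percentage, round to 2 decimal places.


ratio = compressed/original = 11852/35509 = 0.333775
savings = 1 - ratio = 1 - 0.333775 = 0.666225
as a percentage: 0.666225 * 100 = 66.62%

Space savings = 1 - 11852/35509 = 66.62%


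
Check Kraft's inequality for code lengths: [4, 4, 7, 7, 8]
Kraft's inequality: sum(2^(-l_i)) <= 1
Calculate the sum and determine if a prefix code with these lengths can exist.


Sum = 2^(-4) + 2^(-4) + 2^(-7) + 2^(-7) + 2^(-8)
    = 0.0625 + 0.0625 + 0.0078125 + 0.0078125 + 0.00390625
    = 37/256 = 0.14453125
Since 0.14453125 <= 1, Kraft's inequality IS satisfied.
A prefix code with these lengths CAN exist.

Kraft sum = 0.14453125. Satisfied.


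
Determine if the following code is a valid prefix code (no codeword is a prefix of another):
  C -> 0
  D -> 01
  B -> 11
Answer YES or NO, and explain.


Checking each pair (does one codeword prefix another?):
  C='0' vs D='01': prefix -- VIOLATION

NO -- this is NOT a valid prefix code. C (0) is a prefix of D (01).


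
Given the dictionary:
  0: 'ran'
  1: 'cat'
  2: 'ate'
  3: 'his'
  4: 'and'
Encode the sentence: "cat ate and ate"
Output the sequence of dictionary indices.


Look up each word in the dictionary:
  'cat' -> 1
  'ate' -> 2
  'and' -> 4
  'ate' -> 2

Encoded: [1, 2, 4, 2]


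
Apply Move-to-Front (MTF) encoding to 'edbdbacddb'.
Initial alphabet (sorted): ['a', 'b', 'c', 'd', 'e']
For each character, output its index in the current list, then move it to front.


MTF encoding:
'e': index 4 in ['a', 'b', 'c', 'd', 'e'] -> ['e', 'a', 'b', 'c', 'd']
'd': index 4 in ['e', 'a', 'b', 'c', 'd'] -> ['d', 'e', 'a', 'b', 'c']
'b': index 3 in ['d', 'e', 'a', 'b', 'c'] -> ['b', 'd', 'e', 'a', 'c']
'd': index 1 in ['b', 'd', 'e', 'a', 'c'] -> ['d', 'b', 'e', 'a', 'c']
'b': index 1 in ['d', 'b', 'e', 'a', 'c'] -> ['b', 'd', 'e', 'a', 'c']
'a': index 3 in ['b', 'd', 'e', 'a', 'c'] -> ['a', 'b', 'd', 'e', 'c']
'c': index 4 in ['a', 'b', 'd', 'e', 'c'] -> ['c', 'a', 'b', 'd', 'e']
'd': index 3 in ['c', 'a', 'b', 'd', 'e'] -> ['d', 'c', 'a', 'b', 'e']
'd': index 0 in ['d', 'c', 'a', 'b', 'e'] -> ['d', 'c', 'a', 'b', 'e']
'b': index 3 in ['d', 'c', 'a', 'b', 'e'] -> ['b', 'd', 'c', 'a', 'e']


Output: [4, 4, 3, 1, 1, 3, 4, 3, 0, 3]


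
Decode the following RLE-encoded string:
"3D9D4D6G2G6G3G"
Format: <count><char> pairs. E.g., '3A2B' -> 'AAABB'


Expanding each <count><char> pair:
  3D -> 'DDD'
  9D -> 'DDDDDDDDD'
  4D -> 'DDDD'
  6G -> 'GGGGGG'
  2G -> 'GG'
  6G -> 'GGGGGG'
  3G -> 'GGG'

Decoded = DDDDDDDDDDDDDDDDGGGGGGGGGGGGGGGGG


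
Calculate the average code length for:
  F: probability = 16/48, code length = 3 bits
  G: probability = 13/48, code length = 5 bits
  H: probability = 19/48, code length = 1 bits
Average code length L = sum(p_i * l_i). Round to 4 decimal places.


Weighted contributions p_i * l_i:
  F: (16/48) * 3 = 48/48
  G: (13/48) * 5 = 65/48
  H: (19/48) * 1 = 19/48
Sum = (48 + 65 + 19)/48 = 132/48

L = 132/48 = 2.7500 bits/symbol


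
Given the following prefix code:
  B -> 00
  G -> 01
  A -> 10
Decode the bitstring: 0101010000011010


Decoding step by step:
Bits 01 -> G
Bits 01 -> G
Bits 01 -> G
Bits 00 -> B
Bits 00 -> B
Bits 01 -> G
Bits 10 -> A
Bits 10 -> A


Decoded message: GGGBBGAA


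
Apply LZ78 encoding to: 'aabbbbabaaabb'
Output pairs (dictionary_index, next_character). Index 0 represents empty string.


LZ78 encoding steps:
Dictionary: {0: ''}
Step 1: w='' (idx 0), next='a' -> output (0, 'a'), add 'a' as idx 1
Step 2: w='a' (idx 1), next='b' -> output (1, 'b'), add 'ab' as idx 2
Step 3: w='' (idx 0), next='b' -> output (0, 'b'), add 'b' as idx 3
Step 4: w='b' (idx 3), next='b' -> output (3, 'b'), add 'bb' as idx 4
Step 5: w='ab' (idx 2), next='a' -> output (2, 'a'), add 'aba' as idx 5
Step 6: w='a' (idx 1), next='a' -> output (1, 'a'), add 'aa' as idx 6
Step 7: w='bb' (idx 4), end of input -> output (4, '')


Encoded: [(0, 'a'), (1, 'b'), (0, 'b'), (3, 'b'), (2, 'a'), (1, 'a'), (4, '')]


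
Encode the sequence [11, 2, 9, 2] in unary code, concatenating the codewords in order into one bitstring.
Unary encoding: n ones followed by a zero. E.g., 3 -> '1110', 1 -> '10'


Encode each number as n ones followed by a terminating 0:
  11 -> 111111111110 (12 bits)
  2 -> 110 (3 bits)
  9 -> 1111111110 (10 bits)
  2 -> 110 (3 bits)
Total length = 12 + 3 + 10 + 3 = 28 bits.

Unary([11, 2, 9, 2]) = 1111111111101101111111110110 (28 bits)


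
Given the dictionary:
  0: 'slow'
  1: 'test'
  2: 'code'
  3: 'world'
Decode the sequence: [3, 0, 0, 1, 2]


Look up each index in the dictionary:
  3 -> 'world'
  0 -> 'slow'
  0 -> 'slow'
  1 -> 'test'
  2 -> 'code'

Decoded: "world slow slow test code"


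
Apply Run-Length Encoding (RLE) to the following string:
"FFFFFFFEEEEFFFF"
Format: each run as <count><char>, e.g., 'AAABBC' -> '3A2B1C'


Scanning runs left to right:
  i=0: run of 'F' x 7 -> '7F'
  i=7: run of 'E' x 4 -> '4E'
  i=11: run of 'F' x 4 -> '4F'

RLE = 7F4E4F


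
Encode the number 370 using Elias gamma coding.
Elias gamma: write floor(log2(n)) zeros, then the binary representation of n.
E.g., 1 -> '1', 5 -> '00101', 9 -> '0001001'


num_bits = floor(log2(370)) + 1 = 9
leading_zeros = num_bits - 1 = 8
binary(370) = 101110010

Elias gamma(370) = '00000000' + '101110010' = 00000000101110010 (17 bits)


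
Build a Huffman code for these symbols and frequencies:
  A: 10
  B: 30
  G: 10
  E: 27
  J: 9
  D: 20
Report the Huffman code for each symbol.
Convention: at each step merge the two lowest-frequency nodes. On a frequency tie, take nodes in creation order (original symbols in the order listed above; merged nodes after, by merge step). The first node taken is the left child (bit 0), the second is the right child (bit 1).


Huffman tree construction:
Step 1: Merge J(9) + A(10) = 19
Step 2: Merge G(10) + (J+A)(19) = 29
Step 3: Merge D(20) + E(27) = 47
Step 4: Merge (G+(J+A))(29) + B(30) = 59
Step 5: Merge (D+E)(47) + ((G+(J+A))+B)(59) = 106
Read each symbol's code off the tree from the root (left child = 0, right child = 1).

Codes:
  A: 1011 (length 4)
  B: 11 (length 2)
  G: 100 (length 3)
  E: 01 (length 2)
  J: 1010 (length 4)
  D: 00 (length 2)
Average code length: 260/106 = 2.4528 bits/symbol


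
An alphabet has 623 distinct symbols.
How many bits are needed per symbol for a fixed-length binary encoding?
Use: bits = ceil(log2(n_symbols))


log2(623) = 9.2831
Bracket: 2^9 = 512 < 623 <= 2^10 = 1024
So ceil(log2(623)) = 10

bits = ceil(log2(623)) = ceil(9.2831) = 10 bits


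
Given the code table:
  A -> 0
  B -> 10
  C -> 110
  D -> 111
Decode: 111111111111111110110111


Decoding:
111 -> D
111 -> D
111 -> D
111 -> D
111 -> D
110 -> C
110 -> C
111 -> D


Result: DDDDDCCD


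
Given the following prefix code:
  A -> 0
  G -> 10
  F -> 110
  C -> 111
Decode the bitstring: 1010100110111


Decoding step by step:
Bits 10 -> G
Bits 10 -> G
Bits 10 -> G
Bits 0 -> A
Bits 110 -> F
Bits 111 -> C


Decoded message: GGGAFC


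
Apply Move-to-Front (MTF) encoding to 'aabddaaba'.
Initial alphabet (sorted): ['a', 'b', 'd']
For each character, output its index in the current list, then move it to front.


MTF encoding:
'a': index 0 in ['a', 'b', 'd'] -> ['a', 'b', 'd']
'a': index 0 in ['a', 'b', 'd'] -> ['a', 'b', 'd']
'b': index 1 in ['a', 'b', 'd'] -> ['b', 'a', 'd']
'd': index 2 in ['b', 'a', 'd'] -> ['d', 'b', 'a']
'd': index 0 in ['d', 'b', 'a'] -> ['d', 'b', 'a']
'a': index 2 in ['d', 'b', 'a'] -> ['a', 'd', 'b']
'a': index 0 in ['a', 'd', 'b'] -> ['a', 'd', 'b']
'b': index 2 in ['a', 'd', 'b'] -> ['b', 'a', 'd']
'a': index 1 in ['b', 'a', 'd'] -> ['a', 'b', 'd']


Output: [0, 0, 1, 2, 0, 2, 0, 2, 1]


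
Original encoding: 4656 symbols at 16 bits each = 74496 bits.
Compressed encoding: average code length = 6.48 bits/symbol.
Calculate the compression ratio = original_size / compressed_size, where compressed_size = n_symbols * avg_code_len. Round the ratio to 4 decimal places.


original_size = n_symbols * orig_bits = 4656 * 16 = 74496 bits
compressed_size = n_symbols * avg_code_len = 4656 * 6.48 = 30170.88 bits
ratio = original_size / compressed_size = 74496 / 30170.88 = 2.4691

Compression ratio = 2.4691


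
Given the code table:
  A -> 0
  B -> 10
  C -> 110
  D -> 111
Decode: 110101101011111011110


Decoding:
110 -> C
10 -> B
110 -> C
10 -> B
111 -> D
110 -> C
111 -> D
10 -> B


Result: CBCBDCDB


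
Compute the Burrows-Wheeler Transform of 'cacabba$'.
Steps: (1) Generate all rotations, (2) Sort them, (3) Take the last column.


Rotations (sorted):
  0: $cacabba -> last char: a
  1: a$cacabb -> last char: b
  2: abba$cac -> last char: c
  3: acabba$c -> last char: c
  4: ba$cacab -> last char: b
  5: bba$caca -> last char: a
  6: cabba$ca -> last char: a
  7: cacabba$ -> last char: $


BWT = abccbaa$


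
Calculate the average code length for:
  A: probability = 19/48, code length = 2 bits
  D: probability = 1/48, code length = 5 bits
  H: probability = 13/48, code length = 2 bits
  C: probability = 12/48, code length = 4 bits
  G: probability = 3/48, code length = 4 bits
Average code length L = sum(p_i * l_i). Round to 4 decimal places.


Weighted contributions p_i * l_i:
  A: (19/48) * 2 = 38/48
  D: (1/48) * 5 = 5/48
  H: (13/48) * 2 = 26/48
  C: (12/48) * 4 = 48/48
  G: (3/48) * 4 = 12/48
Sum = (38 + 5 + 26 + 48 + 12)/48 = 129/48

L = 129/48 = 2.6875 bits/symbol


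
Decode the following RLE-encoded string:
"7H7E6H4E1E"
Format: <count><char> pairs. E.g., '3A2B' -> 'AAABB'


Expanding each <count><char> pair:
  7H -> 'HHHHHHH'
  7E -> 'EEEEEEE'
  6H -> 'HHHHHH'
  4E -> 'EEEE'
  1E -> 'E'

Decoded = HHHHHHHEEEEEEEHHHHHHEEEEE


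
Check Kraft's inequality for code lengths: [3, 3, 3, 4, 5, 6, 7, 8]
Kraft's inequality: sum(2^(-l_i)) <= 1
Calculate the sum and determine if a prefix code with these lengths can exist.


Sum = 2^(-3) + 2^(-3) + 2^(-3) + 2^(-4) + 2^(-5) + 2^(-6) + 2^(-7) + 2^(-8)
    = 0.125 + 0.125 + 0.125 + 0.0625 + 0.03125 + 0.015625 + 0.0078125 + 0.00390625
    = 127/256 = 0.49609375
Since 0.49609375 <= 1, Kraft's inequality IS satisfied.
A prefix code with these lengths CAN exist.

Kraft sum = 0.49609375. Satisfied.


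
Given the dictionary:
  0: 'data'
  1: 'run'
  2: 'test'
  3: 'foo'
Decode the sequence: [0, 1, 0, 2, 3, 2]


Look up each index in the dictionary:
  0 -> 'data'
  1 -> 'run'
  0 -> 'data'
  2 -> 'test'
  3 -> 'foo'
  2 -> 'test'

Decoded: "data run data test foo test"


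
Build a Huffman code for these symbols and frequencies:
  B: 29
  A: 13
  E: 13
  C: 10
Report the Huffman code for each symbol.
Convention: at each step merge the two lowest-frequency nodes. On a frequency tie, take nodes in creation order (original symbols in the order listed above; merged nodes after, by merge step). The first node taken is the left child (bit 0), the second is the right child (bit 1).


Huffman tree construction:
Step 1: Merge C(10) + A(13) = 23
Step 2: Merge E(13) + (C+A)(23) = 36
Step 3: Merge B(29) + (E+(C+A))(36) = 65
Read each symbol's code off the tree from the root (left child = 0, right child = 1).

Codes:
  B: 0 (length 1)
  A: 111 (length 3)
  E: 10 (length 2)
  C: 110 (length 3)
Average code length: 124/65 = 1.9077 bits/symbol


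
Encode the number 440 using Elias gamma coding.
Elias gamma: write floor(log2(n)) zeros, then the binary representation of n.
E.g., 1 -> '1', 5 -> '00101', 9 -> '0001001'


num_bits = floor(log2(440)) + 1 = 9
leading_zeros = num_bits - 1 = 8
binary(440) = 110111000

Elias gamma(440) = '00000000' + '110111000' = 00000000110111000 (17 bits)


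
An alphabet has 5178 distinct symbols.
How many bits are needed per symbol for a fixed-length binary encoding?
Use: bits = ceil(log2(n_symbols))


log2(5178) = 12.3382
Bracket: 2^12 = 4096 < 5178 <= 2^13 = 8192
So ceil(log2(5178)) = 13

bits = ceil(log2(5178)) = ceil(12.3382) = 13 bits


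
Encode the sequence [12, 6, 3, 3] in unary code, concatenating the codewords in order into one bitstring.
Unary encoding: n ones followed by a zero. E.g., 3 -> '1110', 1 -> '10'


Encode each number as n ones followed by a terminating 0:
  12 -> 1111111111110 (13 bits)
  6 -> 1111110 (7 bits)
  3 -> 1110 (4 bits)
  3 -> 1110 (4 bits)
Total length = 13 + 7 + 4 + 4 = 28 bits.

Unary([12, 6, 3, 3]) = 1111111111110111111011101110 (28 bits)


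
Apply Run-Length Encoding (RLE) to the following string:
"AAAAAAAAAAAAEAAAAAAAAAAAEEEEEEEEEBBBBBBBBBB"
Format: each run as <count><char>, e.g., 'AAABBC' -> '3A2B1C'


Scanning runs left to right:
  i=0: run of 'A' x 12 -> '12A'
  i=12: run of 'E' x 1 -> '1E'
  i=13: run of 'A' x 11 -> '11A'
  i=24: run of 'E' x 9 -> '9E'
  i=33: run of 'B' x 10 -> '10B'

RLE = 12A1E11A9E10B


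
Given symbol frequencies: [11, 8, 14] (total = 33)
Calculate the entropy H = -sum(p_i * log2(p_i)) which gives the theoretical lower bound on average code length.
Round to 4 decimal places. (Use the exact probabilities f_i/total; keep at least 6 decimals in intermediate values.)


Per-symbol terms -p_i * log2(p_i) with p_i = f_i/33:
  p = 11/33 = 0.333333: log2(p) = -1.584963, -p*log2(p) = 0.528321
  p = 8/33 = 0.242424: log2(p) = -2.044394, -p*log2(p) = 0.495611
  p = 14/33 = 0.424242: log2(p) = -1.237039, -p*log2(p) = 0.524805
H = 0.528321 + 0.495611 + 0.524805 = 1.548737

H = 1.5487 bits/symbol


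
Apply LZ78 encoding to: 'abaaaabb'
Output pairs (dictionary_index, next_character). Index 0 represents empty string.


LZ78 encoding steps:
Dictionary: {0: ''}
Step 1: w='' (idx 0), next='a' -> output (0, 'a'), add 'a' as idx 1
Step 2: w='' (idx 0), next='b' -> output (0, 'b'), add 'b' as idx 2
Step 3: w='a' (idx 1), next='a' -> output (1, 'a'), add 'aa' as idx 3
Step 4: w='aa' (idx 3), next='b' -> output (3, 'b'), add 'aab' as idx 4
Step 5: w='b' (idx 2), end of input -> output (2, '')


Encoded: [(0, 'a'), (0, 'b'), (1, 'a'), (3, 'b'), (2, '')]


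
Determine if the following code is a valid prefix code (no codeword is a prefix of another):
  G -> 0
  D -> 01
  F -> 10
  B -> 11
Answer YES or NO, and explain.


Checking each pair (does one codeword prefix another?):
  G='0' vs D='01': prefix -- VIOLATION

NO -- this is NOT a valid prefix code. G (0) is a prefix of D (01).


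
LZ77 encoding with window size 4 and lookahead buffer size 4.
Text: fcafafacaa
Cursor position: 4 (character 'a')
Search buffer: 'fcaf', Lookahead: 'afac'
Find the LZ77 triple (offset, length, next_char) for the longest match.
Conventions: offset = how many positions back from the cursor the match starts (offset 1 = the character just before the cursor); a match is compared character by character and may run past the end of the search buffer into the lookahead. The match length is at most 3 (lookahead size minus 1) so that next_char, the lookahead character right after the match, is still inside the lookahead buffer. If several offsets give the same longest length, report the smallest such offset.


Try each offset into the search buffer:
  offset=1 (pos 3, char 'f'): match length 0
  offset=2 (pos 2, char 'a'): match length 3
  offset=3 (pos 1, char 'c'): match length 0
  offset=4 (pos 0, char 'f'): match length 0
Longest match has length 3 at offset 2.
next_char = character at position 4 + 3 = 7 -> 'c'

Best match: offset=2, length=3 (matching 'afa' starting at position 2)
LZ77 triple: (2, 3, 'c')


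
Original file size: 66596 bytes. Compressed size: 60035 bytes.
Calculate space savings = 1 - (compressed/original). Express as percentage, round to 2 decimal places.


ratio = compressed/original = 60035/66596 = 0.901481
savings = 1 - ratio = 1 - 0.901481 = 0.098519
as a percentage: 0.098519 * 100 = 9.85%

Space savings = 1 - 60035/66596 = 9.85%


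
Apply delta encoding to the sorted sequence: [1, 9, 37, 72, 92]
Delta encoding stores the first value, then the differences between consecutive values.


First value: 1
Deltas:
  9 - 1 = 8
  37 - 9 = 28
  72 - 37 = 35
  92 - 72 = 20


Delta encoded: [1, 8, 28, 35, 20]


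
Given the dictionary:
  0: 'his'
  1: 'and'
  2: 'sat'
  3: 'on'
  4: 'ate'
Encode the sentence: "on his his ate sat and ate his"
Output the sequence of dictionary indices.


Look up each word in the dictionary:
  'on' -> 3
  'his' -> 0
  'his' -> 0
  'ate' -> 4
  'sat' -> 2
  'and' -> 1
  'ate' -> 4
  'his' -> 0

Encoded: [3, 0, 0, 4, 2, 1, 4, 0]
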